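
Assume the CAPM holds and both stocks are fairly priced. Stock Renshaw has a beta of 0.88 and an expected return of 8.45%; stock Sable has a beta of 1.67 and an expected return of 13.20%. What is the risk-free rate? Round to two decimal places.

3.16%

Both satisfy E(R) = R_f + β·MRP, so the slope of the SML is
MRP = (13.20% − 8.45%) / (1.67 − 0.88) = 4.75% / 0.79 = 6.0127%
R_f = E(R_Renshaw) − β_Renshaw·MRP = 8.45% − 0.88 × 6.0127% = 3.1588%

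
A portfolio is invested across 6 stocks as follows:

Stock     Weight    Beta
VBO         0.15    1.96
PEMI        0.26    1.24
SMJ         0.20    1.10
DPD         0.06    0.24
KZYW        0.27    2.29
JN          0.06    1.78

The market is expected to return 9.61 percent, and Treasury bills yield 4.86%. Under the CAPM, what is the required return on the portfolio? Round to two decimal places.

12.35%

β_P = Σ w_i β_i = 0.15×1.96 + 0.26×1.24 + 0.20×1.10 + 0.06×0.24 + 0.27×2.29 + 0.06×1.78 = 1.5759
MRP = 9.61% − 4.86% = 4.75%
E(R_P) = R_f + β_P × MRP = 4.86% + 1.5759 × 4.75% = 12.35%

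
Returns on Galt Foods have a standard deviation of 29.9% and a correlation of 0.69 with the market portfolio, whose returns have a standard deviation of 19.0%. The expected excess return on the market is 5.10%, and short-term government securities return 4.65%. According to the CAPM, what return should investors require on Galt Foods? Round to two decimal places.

10.19%

β = ρ × σ_i / σ_m = 0.69 × 29.9% / 19.0% = 1.0858
E(R) = 4.65% + 1.0858 × 5.10% = 10.19%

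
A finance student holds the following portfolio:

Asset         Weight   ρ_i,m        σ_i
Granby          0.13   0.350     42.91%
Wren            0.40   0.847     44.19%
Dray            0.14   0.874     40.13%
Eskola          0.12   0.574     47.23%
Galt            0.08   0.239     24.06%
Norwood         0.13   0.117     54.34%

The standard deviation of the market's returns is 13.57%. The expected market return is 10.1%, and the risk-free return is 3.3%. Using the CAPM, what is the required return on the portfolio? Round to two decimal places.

β_Granby = 0.350 × 42.91% / 13.57% = 1.1067
β_Wren = 0.847 × 44.19% / 13.57% = 2.7582
β_Dray = 0.874 × 40.13% / 13.57% = 2.5846
β_Eskola = 0.574 × 47.23% / 13.57% = 1.9978
β_Galt = 0.239 × 24.06% / 13.57% = 0.4238
β_Norwood = 0.117 × 54.34% / 13.57% = 0.4685
β_P = Σ w_i β_i = 0.13×1.1067 + 0.40×2.7582 + 0.14×2.5846 + 0.12×1.9978 + 0.08×0.4238 + 0.13×0.4685 = 1.9435
MRP = 10.1% − 3.3% = 6.80%
E(R_P) = R_f + β_P × MRP = 3.3% + 1.9435 × 6.8% = 16.52%

16.52%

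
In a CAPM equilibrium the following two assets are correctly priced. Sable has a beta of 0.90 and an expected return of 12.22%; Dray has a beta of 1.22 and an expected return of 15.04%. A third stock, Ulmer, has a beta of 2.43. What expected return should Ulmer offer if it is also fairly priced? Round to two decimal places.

25.70%

MRP (SML slope) = (15.04% − 12.22%) / (1.22 − 0.90) = 2.82% / 0.32 = 8.8125%
R_f (intercept) = 12.22% − 0.90 × 8.8125% = 4.2888%
E(R_Ulmer) = R_f + β × MRP = 4.2888% + 2.43 × 8.8125% = 25.70%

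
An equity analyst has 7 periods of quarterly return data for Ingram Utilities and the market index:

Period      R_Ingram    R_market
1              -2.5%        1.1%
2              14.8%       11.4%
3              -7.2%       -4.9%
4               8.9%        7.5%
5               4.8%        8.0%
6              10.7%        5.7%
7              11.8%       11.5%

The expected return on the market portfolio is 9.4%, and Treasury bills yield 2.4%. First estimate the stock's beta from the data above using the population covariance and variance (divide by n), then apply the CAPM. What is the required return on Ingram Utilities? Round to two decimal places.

11.32%

Mean R_i = (-2.5 + 14.8 − 7.2 + 8.9 + 4.8 + 10.7 + 11.8) / 7 = 5.9000%
Mean R_m = (1.1 + 11.4 − 4.9 + 7.5 + 8.0 + 5.7 + 11.5) / 7 = 5.7571%
Σ(R_i − R̄_i)(R_m − R̄_m) = 265.3200  ⇒  Cov = 265.3200 / 7 = 37.9029
Σ(R_m − R̄_m)² = 208.1571  ⇒  Var(R_m) = 208.1571 / 7 = 29.7367
β = Cov / Var(R_m) = 37.9029 / 29.7367 = 1.2746
MRP = 9.4% − 2.4% = 7.00%
E(R) = R_f + β × MRP = 2.4% + 1.2746 × 7.0% = 11.32%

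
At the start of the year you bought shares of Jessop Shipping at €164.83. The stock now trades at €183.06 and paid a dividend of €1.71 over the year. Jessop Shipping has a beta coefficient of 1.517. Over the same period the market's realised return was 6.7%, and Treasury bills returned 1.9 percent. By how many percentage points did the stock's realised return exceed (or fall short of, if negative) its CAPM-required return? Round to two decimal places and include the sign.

Realised HPR = (P1 + D1 − P0) / P0 = (183.06 + 1.71 − 164.83) / 164.83 = 19.94 / 164.83 = 12.0973%
MRP = 6.7% − 1.9% = 4.80%
CAPM required = R_f + β·MRP = 1.9% + 1.517 × 4.8% = 9.1816%
α = realised − required = 12.0973% − 9.1816% = +2.92%

+2.92%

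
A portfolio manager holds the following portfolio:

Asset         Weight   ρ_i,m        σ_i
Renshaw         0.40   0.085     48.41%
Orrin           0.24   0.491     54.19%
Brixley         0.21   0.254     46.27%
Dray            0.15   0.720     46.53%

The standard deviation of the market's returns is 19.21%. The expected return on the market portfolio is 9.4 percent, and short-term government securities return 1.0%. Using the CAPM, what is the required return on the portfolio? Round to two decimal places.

7.79%

β_Renshaw = 0.085 × 48.41% / 19.21% = 0.2142
β_Orrin = 0.491 × 54.19% / 19.21% = 1.3851
β_Brixley = 0.254 × 46.27% / 19.21% = 0.6118
β_Dray = 0.720 × 46.53% / 19.21% = 1.7440
β_P = Σ w_i β_i = 0.40×0.2142 + 0.24×1.3851 + 0.21×0.6118 + 0.15×1.7440 = 0.8082
MRP = 9.4% − 1.0% = 8.40%
E(R_P) = R_f + β_P × MRP = 1.0% + 0.8082 × 8.4% = 7.79%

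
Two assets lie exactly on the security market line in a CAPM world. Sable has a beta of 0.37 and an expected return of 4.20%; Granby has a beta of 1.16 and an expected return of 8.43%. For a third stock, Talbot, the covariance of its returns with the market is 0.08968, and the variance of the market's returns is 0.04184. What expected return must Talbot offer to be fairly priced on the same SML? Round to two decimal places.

13.70%

MRP = (8.43% − 4.20%) / (1.16 − 0.37) = 5.3544%
R_f = 4.20% − 0.37 × 5.3544% = 2.2189%
β_Talbot = Cov / Var(R_m) = 0.08968 / 0.04184 = 2.1434
E(R_Talbot) = R_f + β × MRP = 2.2189% + 2.1434 × 5.3544% = 13.70%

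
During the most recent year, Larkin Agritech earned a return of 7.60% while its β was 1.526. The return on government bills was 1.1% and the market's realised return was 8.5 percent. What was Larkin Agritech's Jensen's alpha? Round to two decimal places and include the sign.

Market excess return = 8.5% − 1.1% = 7.40%
CAPM benchmark = R_f + β(R_m − R_f) = 1.1% + 1.526 × 7.4% = 12.3924%
α = actual − benchmark = 7.60% − 12.3924% = -4.79%

-4.79%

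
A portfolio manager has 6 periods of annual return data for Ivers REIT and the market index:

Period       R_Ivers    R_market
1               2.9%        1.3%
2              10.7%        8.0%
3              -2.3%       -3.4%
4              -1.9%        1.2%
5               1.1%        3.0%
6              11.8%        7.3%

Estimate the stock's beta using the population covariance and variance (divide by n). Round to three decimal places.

Mean R_i = (2.9 + 10.7 − 2.3 − 1.9 + 1.1 + 11.8) / 6 = 3.7167%
Mean R_m = (1.3 + 8.0 − 3.4 + 1.2 + 3.0 + 7.3) / 6 = 2.9000%
Σ(R_i − R̄_i)(R_m − R̄_m) = 119.6800  ⇒  Cov = 119.6800 / 6 = 19.9467
Σ(R_m − R̄_m)² = 90.5200  ⇒  Var(R_m) = 90.5200 / 6 = 15.0867
β = Cov / Var(R_m) = 19.9467 / 15.0867 = 1.3221

1.322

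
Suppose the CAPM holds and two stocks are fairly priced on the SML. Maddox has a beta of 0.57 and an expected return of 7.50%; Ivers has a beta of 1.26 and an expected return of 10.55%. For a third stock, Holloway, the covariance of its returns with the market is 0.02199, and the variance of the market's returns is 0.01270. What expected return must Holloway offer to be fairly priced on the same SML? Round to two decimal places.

12.63%

MRP = (10.55% − 7.50%) / (1.26 − 0.57) = 4.4203%
R_f = 7.50% − 0.57 × 4.4203% = 4.9804%
β_Holloway = Cov / Var(R_m) = 0.02199 / 0.01270 = 1.7315
E(R_Holloway) = R_f + β × MRP = 4.9804% + 1.7315 × 4.4203% = 12.63%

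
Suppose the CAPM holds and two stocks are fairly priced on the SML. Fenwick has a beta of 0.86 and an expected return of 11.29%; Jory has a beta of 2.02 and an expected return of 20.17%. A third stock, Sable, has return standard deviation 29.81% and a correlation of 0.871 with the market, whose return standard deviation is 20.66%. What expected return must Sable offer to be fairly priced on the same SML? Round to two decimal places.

MRP = (20.17% − 11.29%) / (2.02 − 0.86) = 7.6552%
R_f = 11.29% − 0.86 × 7.6552% = 4.7065%
β_Sable = ρ·σ_i/σ_m = 0.871 × 29.81 / 20.66 = 1.2568
E(R_Sable) = R_f + β × MRP = 4.7065% + 1.2568 × 7.6552% = 14.33%

14.33%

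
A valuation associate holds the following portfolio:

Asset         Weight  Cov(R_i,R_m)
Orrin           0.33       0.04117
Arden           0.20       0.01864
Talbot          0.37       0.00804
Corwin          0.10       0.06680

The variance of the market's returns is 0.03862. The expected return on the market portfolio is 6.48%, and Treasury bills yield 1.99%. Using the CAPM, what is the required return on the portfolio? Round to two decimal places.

5.13%

β_Orrin = 0.04117 / 0.03862 = 1.0660
β_Arden = 0.01864 / 0.03862 = 0.4827
β_Talbot = 0.00804 / 0.03862 = 0.2082
β_Corwin = 0.06680 / 0.03862 = 1.7297
β_P = Σ w_i β_i = 0.33×1.0660 + 0.20×0.4827 + 0.37×0.2082 + 0.10×1.7297 = 0.6983
MRP = 6.48% − 1.99% = 4.49%
E(R_P) = R_f + β_P × MRP = 1.99% + 0.6983 × 4.49% = 5.13%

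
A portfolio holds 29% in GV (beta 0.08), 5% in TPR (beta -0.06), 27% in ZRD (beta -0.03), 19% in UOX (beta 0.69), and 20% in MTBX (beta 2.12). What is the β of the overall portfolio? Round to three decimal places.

0.567

β_P = Σ w_i β_i = 0.29×0.08 + 0.05×-0.06 + 0.27×-0.03 + 0.19×0.69 + 0.20×2.12 = 0.5672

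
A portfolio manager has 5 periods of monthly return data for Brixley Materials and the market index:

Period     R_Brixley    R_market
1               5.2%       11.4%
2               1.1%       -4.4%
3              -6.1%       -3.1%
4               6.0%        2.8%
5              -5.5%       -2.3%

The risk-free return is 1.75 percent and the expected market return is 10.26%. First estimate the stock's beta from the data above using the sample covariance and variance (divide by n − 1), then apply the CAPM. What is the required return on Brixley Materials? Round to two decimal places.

Mean R_i = (5.2 + 1.1 − 6.1 + 6.0 − 5.5) / 5 = 0.1400%
Mean R_m = (11.4 − 4.4 − 3.1 + 2.8 − 2.3) / 5 = 0.8800%
Σ(R_i − R̄_i)(R_m − R̄_m) = 102.1840  ⇒  Cov = 102.1840 / 4 = 25.5460
Σ(R_m − R̄_m)² = 168.1880  ⇒  Var(R_m) = 168.1880 / 4 = 42.0470
β = Cov / Var(R_m) = 25.5460 / 42.0470 = 0.6076
MRP = 10.26% − 1.75% = 8.51%
E(R) = R_f + β × MRP = 1.75% + 0.6076 × 8.51% = 6.92%

6.92%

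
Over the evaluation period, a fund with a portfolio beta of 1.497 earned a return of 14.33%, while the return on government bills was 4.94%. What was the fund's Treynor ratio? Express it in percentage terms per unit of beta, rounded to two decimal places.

Treynor = (R_P − R_f) / β_P = (14.33% − 4.94%) / 1.4970 = 9.39% / 1.4970 = 6.27%

6.27%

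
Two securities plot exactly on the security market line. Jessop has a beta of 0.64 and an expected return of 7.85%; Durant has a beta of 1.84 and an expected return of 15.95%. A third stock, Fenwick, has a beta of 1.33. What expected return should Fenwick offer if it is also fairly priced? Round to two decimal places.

12.51%

MRP (SML slope) = (15.95% − 7.85%) / (1.84 − 0.64) = 8.10% / 1.20 = 6.7500%
R_f (intercept) = 7.85% − 0.64 × 6.7500% = 3.5300%
E(R_Fenwick) = R_f + β × MRP = 3.5300% + 1.33 × 6.7500% = 12.51%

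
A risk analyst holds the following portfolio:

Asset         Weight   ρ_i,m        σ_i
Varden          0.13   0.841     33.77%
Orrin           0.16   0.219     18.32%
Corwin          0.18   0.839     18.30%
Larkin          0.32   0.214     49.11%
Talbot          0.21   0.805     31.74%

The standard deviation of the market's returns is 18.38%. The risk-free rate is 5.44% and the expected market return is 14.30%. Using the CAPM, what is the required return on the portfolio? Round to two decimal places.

13.07%

β_Varden = 0.841 × 33.77% / 18.38% = 1.5452
β_Orrin = 0.219 × 18.32% / 18.38% = 0.2183
β_Corwin = 0.839 × 18.30% / 18.38% = 0.8353
β_Larkin = 0.214 × 49.11% / 18.38% = 0.5718
β_Talbot = 0.805 × 31.74% / 18.38% = 1.3901
β_P = Σ w_i β_i = 0.13×1.5452 + 0.16×0.2183 + 0.18×0.8353 + 0.32×0.5718 + 0.21×1.3901 = 0.8611
MRP = 14.30% − 5.44% = 8.86%
E(R_P) = R_f + β_P × MRP = 5.44% + 0.8611 × 8.86% = 13.07%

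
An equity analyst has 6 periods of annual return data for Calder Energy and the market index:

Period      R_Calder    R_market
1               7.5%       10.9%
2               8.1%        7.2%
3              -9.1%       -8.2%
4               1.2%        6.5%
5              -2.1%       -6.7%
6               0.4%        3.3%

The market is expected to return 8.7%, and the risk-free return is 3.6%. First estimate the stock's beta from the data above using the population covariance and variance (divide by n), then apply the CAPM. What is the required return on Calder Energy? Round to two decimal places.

Mean R_i = (7.5 + 8.1 − 9.1 + 1.2 − 2.1 + 0.4) / 6 = 1.0000%
Mean R_m = (10.9 + 7.2 − 8.2 + 6.5 − 6.7 + 3.3) / 6 = 2.1667%
Σ(R_i − R̄_i)(R_m − R̄_m) = 224.8800  ⇒  Cov = 224.8800 / 6 = 37.4800
Σ(R_m − R̄_m)² = 307.7533  ⇒  Var(R_m) = 307.7533 / 6 = 51.2922
β = Cov / Var(R_m) = 37.4800 / 51.2922 = 0.7307
MRP = 8.7% − 3.6% = 5.10%
E(R) = R_f + β × MRP = 3.6% + 0.7307 × 5.1% = 7.33%

7.33%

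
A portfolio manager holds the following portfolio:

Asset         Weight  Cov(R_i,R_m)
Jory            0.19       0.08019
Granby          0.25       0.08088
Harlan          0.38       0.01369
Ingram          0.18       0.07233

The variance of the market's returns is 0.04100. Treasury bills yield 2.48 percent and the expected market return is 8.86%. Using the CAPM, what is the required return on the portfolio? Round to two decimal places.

β_Jory = 0.08019 / 0.04100 = 1.9559
β_Granby = 0.08088 / 0.04100 = 1.9727
β_Harlan = 0.01369 / 0.04100 = 0.3339
β_Ingram = 0.07233 / 0.04100 = 1.7641
β_P = Σ w_i β_i = 0.19×1.9559 + 0.25×1.9727 + 0.38×0.3339 + 0.18×1.7641 = 1.3092
MRP = 8.86% − 2.48% = 6.38%
E(R_P) = R_f + β_P × MRP = 2.48% + 1.3092 × 6.38% = 10.83%

10.83%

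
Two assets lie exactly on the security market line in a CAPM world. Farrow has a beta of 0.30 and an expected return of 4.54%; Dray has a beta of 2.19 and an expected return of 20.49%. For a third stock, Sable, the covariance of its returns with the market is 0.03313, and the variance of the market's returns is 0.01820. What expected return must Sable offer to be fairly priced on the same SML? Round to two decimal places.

MRP = (20.49% − 4.54%) / (2.19 − 0.30) = 8.4392%
R_f = 4.54% − 0.30 × 8.4392% = 2.0082%
β_Sable = Cov / Var(R_m) = 0.03313 / 0.01820 = 1.8203
E(R_Sable) = R_f + β × MRP = 2.0082% + 1.8203 × 8.4392% = 17.37%

17.37%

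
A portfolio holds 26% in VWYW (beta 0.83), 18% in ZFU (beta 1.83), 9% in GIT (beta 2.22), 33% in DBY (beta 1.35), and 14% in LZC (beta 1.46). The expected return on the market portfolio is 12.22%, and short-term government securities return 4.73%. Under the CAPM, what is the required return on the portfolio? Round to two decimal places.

β_P = Σ w_i β_i = 0.26×0.83 + 0.18×1.83 + 0.09×2.22 + 0.33×1.35 + 0.14×1.46 = 1.3949
MRP = 12.22% − 4.73% = 7.49%
E(R_P) = R_f + β_P × MRP = 4.73% + 1.3949 × 7.49% = 15.18%

15.18%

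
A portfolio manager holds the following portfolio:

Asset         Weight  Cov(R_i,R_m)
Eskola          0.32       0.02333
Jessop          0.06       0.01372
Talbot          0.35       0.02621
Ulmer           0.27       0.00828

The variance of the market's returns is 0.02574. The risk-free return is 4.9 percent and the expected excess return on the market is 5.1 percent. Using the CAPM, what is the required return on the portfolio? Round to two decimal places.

8.80%

β_Eskola = 0.02333 / 0.02574 = 0.9064
β_Jessop = 0.01372 / 0.02574 = 0.5330
β_Talbot = 0.02621 / 0.02574 = 1.0183
β_Ulmer = 0.00828 / 0.02574 = 0.3217
β_P = Σ w_i β_i = 0.32×0.9064 + 0.06×0.5330 + 0.35×1.0183 + 0.27×0.3217 = 0.7653
E(R_P) = R_f + β_P × MRP = 4.9% + 0.7653 × 5.1% = 8.80%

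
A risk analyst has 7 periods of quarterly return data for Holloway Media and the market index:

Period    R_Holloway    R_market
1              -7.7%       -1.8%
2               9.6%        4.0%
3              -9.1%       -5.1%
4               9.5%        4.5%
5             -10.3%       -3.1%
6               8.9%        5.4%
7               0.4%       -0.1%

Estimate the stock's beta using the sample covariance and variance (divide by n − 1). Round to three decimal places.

Mean R_i = (-7.7 + 9.6 − 9.1 + 9.5 − 10.3 + 8.9 + 0.4) / 7 = 0.1857%
Mean R_m = (-1.8 + 4.0 − 5.1 + 4.5 − 3.1 + 5.4 − 0.1) / 7 = 0.5429%
Σ(R_i − R̄_i)(R_m − R̄_m) = 220.6643  ⇒  Cov = 220.6643 / 6 = 36.7774
Σ(R_m − R̄_m)² = 102.2171  ⇒  Var(R_m) = 102.2171 / 6 = 17.0362
β = Cov / Var(R_m) = 36.7774 / 17.0362 = 2.1588

2.159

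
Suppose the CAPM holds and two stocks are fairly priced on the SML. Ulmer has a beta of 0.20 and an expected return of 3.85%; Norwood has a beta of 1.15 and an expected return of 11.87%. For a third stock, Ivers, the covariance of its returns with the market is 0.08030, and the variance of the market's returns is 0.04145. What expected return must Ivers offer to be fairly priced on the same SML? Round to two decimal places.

MRP = (11.87% − 3.85%) / (1.15 − 0.20) = 8.4421%
R_f = 3.85% − 0.20 × 8.4421% = 2.1616%
β_Ivers = Cov / Var(R_m) = 0.08030 / 0.04145 = 1.9373
E(R_Ivers) = R_f + β × MRP = 2.1616% + 1.9373 × 8.4421% = 18.52%

18.52%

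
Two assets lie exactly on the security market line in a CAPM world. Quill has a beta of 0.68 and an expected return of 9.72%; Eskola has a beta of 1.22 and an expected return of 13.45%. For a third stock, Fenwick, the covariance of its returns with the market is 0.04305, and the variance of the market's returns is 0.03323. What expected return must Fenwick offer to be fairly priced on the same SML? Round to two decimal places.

13.97%

MRP = (13.45% − 9.72%) / (1.22 − 0.68) = 6.9074%
R_f = 9.72% − 0.68 × 6.9074% = 5.0230%
β_Fenwick = Cov / Var(R_m) = 0.04305 / 0.03323 = 1.2955
E(R_Fenwick) = R_f + β × MRP = 5.0230% + 1.2955 × 6.9074% = 13.97%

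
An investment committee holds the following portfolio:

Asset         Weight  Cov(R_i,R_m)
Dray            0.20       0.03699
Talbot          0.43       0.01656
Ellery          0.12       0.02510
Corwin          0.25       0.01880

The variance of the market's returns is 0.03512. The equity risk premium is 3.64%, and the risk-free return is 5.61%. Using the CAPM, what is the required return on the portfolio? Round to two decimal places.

β_Dray = 0.03699 / 0.03512 = 1.0532
β_Talbot = 0.01656 / 0.03512 = 0.4715
β_Ellery = 0.02510 / 0.03512 = 0.7147
β_Corwin = 0.01880 / 0.03512 = 0.5353
β_P = Σ w_i β_i = 0.20×1.0532 + 0.43×0.4715 + 0.12×0.7147 + 0.25×0.5353 = 0.6330
E(R_P) = R_f + β_P × MRP = 5.61% + 0.6330 × 3.64% = 7.91%

7.91%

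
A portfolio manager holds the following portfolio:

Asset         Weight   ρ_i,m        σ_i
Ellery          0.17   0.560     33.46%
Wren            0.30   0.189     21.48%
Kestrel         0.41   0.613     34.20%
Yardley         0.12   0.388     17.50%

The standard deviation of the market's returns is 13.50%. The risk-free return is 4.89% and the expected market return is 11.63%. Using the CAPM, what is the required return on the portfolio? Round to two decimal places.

β_Ellery = 0.560 × 33.46% / 13.50% = 1.3880
β_Wren = 0.189 × 21.48% / 13.50% = 0.3007
β_Kestrel = 0.613 × 34.20% / 13.50% = 1.5529
β_Yardley = 0.388 × 17.50% / 13.50% = 0.5030
β_P = Σ w_i β_i = 0.17×1.3880 + 0.30×0.3007 + 0.41×1.5529 + 0.12×0.5030 = 1.0232
MRP = 11.63% − 4.89% = 6.74%
E(R_P) = R_f + β_P × MRP = 4.89% + 1.0232 × 6.74% = 11.79%

11.79%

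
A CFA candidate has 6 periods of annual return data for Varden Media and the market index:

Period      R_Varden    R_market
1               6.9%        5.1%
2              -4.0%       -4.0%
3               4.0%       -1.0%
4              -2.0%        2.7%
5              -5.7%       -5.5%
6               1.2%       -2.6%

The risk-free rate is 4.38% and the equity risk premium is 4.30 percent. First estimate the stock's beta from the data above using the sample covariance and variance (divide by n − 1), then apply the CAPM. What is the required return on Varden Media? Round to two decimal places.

Mean R_i = (6.9 − 4.0 + 4.0 − 2.0 − 5.7 + 1.2) / 6 = 0.0667%
Mean R_m = (5.1 − 4.0 − 1.0 + 2.7 − 5.5 − 2.6) / 6 = -0.8833%
Σ(R_i − R̄_i)(R_m − R̄_m) = 70.3733  ⇒  Cov = 70.3733 / 5 = 14.0747
Σ(R_m − R̄_m)² = 82.6283  ⇒  Var(R_m) = 82.6283 / 5 = 16.5257
β = Cov / Var(R_m) = 14.0747 / 16.5257 = 0.8517
E(R) = R_f + β × MRP = 4.38% + 0.8517 × 4.30% = 8.04%

8.04%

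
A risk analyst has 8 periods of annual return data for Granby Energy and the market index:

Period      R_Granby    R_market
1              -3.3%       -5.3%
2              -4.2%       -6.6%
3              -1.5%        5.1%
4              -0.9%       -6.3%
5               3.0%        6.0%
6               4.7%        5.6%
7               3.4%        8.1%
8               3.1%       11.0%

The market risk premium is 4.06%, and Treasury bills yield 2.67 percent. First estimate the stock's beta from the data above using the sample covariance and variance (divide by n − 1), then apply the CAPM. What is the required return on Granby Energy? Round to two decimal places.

4.28%

Mean R_i = (-3.3 − 4.2 − 1.5 − 0.9 + 3.0 + 4.7 + 3.4 + 3.1) / 8 = 0.5375%
Mean R_m = (-5.3 − 6.6 + 5.1 − 6.3 + 6.0 + 5.6 + 8.1 + 11.0) / 8 = 2.2000%
Σ(R_i − R̄_i)(R_m − R̄_m) = 139.7300  ⇒  Cov = 139.7300 / 7 = 19.9614
Σ(R_m − R̄_m)² = 352.6000  ⇒  Var(R_m) = 352.6000 / 7 = 50.3714
β = Cov / Var(R_m) = 19.9614 / 50.3714 = 0.3963
E(R) = R_f + β × MRP = 2.67% + 0.3963 × 4.06% = 4.28%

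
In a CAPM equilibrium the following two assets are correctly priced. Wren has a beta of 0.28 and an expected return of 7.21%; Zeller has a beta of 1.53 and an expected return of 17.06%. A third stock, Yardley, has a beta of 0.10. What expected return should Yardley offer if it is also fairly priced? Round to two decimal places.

5.79%

MRP (SML slope) = (17.06% − 7.21%) / (1.53 − 0.28) = 9.85% / 1.25 = 7.8800%
R_f (intercept) = 7.21% − 0.28 × 7.8800% = 5.0036%
E(R_Yardley) = R_f + β × MRP = 5.0036% + 0.10 × 7.8800% = 5.79%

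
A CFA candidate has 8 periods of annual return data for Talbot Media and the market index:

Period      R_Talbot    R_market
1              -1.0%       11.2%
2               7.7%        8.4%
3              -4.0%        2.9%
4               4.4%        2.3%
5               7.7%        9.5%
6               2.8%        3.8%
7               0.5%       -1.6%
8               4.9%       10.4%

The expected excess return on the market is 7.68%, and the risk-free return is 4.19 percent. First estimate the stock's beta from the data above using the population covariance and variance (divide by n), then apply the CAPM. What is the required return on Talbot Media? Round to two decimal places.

6.80%

Mean R_i = (-1.0 + 7.7 − 4.0 + 4.4 + 7.7 + 2.8 + 0.5 + 4.9) / 8 = 2.8750%
Mean R_m = (11.2 + 8.4 + 2.9 + 2.3 + 9.5 + 3.8 − 1.6 + 10.4) / 8 = 5.8625%
Σ(R_i − R̄_i)(R_m − R̄_m) = 51.1125  ⇒  Cov = 51.1125 / 8 = 6.3891
Σ(R_m − R̄_m)² = 150.1588  ⇒  Var(R_m) = 150.1588 / 8 = 18.7699
β = Cov / Var(R_m) = 6.3891 / 18.7699 = 0.3404
E(R) = R_f + β × MRP = 4.19% + 0.3404 × 7.68% = 6.80%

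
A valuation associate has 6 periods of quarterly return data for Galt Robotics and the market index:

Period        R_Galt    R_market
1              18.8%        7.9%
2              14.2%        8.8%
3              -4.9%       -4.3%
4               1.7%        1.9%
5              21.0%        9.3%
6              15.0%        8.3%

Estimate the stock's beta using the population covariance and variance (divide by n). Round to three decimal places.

Mean R_i = (18.8 + 14.2 − 4.9 + 1.7 + 21.0 + 15.0) / 6 = 10.9667%
Mean R_m = (7.9 + 8.8 − 4.3 + 1.9 + 9.3 + 8.3) / 6 = 5.3167%
Σ(R_i − R̄_i)(R_m − R̄_m) = 267.7433  ⇒  Cov = 267.7433 / 6 = 44.6239
Σ(R_m − R̄_m)² = 147.7283  ⇒  Var(R_m) = 147.7283 / 6 = 24.6214
β = Cov / Var(R_m) = 44.6239 / 24.6214 = 1.8124

1.812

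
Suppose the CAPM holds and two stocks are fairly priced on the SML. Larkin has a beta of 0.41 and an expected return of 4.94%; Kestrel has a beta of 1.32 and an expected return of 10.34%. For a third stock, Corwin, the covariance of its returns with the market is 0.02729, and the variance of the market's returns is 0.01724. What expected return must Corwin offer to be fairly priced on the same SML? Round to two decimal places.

MRP = (10.34% − 4.94%) / (1.32 − 0.41) = 5.9341%
R_f = 4.94% − 0.41 × 5.9341% = 2.5070%
β_Corwin = Cov / Var(R_m) = 0.02729 / 0.01724 = 1.5829
E(R_Corwin) = R_f + β × MRP = 2.5070% + 1.5829 × 5.9341% = 11.90%

11.90%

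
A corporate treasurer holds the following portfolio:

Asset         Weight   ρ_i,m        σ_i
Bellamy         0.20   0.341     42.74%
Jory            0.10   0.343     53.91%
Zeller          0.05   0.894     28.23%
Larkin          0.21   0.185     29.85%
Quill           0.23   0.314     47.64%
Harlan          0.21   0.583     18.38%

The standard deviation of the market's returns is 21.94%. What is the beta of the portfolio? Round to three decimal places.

β_Bellamy = 0.341 × 42.74% / 21.94% = 0.6643
β_Jory = 0.343 × 53.91% / 21.94% = 0.8428
β_Zeller = 0.894 × 28.23% / 21.94% = 1.1503
β_Larkin = 0.185 × 29.85% / 21.94% = 0.2517
β_Quill = 0.314 × 47.64% / 21.94% = 0.6818
β_Harlan = 0.583 × 18.38% / 21.94% = 0.4884
β_P = Σ w_i β_i = 0.20×0.6643 + 0.10×0.8428 + 0.05×1.1503 + 0.21×0.2517 + 0.23×0.6818 + 0.21×0.4884 = 0.5869

0.587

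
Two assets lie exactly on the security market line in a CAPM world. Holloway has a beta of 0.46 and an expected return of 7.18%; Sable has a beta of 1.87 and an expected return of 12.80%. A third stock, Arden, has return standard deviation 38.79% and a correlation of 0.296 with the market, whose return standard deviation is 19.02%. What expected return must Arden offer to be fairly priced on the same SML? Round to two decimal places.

7.75%

MRP = (12.80% − 7.18%) / (1.87 − 0.46) = 3.9858%
R_f = 7.18% − 0.46 × 3.9858% = 5.3465%
β_Arden = ρ·σ_i/σ_m = 0.296 × 38.79 / 19.02 = 0.6037
E(R_Arden) = R_f + β × MRP = 5.3465% + 0.6037 × 3.9858% = 7.75%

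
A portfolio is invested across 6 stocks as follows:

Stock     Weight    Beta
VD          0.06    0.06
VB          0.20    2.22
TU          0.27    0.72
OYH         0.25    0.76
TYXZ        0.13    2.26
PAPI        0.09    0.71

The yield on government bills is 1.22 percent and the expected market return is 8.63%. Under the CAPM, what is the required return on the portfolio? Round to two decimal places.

β_P = Σ w_i β_i = 0.06×0.06 + 0.20×2.22 + 0.27×0.72 + 0.25×0.76 + 0.13×2.26 + 0.09×0.71 = 1.1897
MRP = 8.63% − 1.22% = 7.41%
E(R_P) = R_f + β_P × MRP = 1.22% + 1.1897 × 7.41% = 10.04%

10.04%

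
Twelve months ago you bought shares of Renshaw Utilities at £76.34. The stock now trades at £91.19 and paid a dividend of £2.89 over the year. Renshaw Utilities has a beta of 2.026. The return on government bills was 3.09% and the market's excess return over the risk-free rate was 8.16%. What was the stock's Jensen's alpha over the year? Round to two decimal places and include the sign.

Realised HPR = (P1 + D1 − P0) / P0 = (91.19 + 2.89 − 76.34) / 76.34 = 17.74 / 76.34 = 23.2381%
CAPM required = R_f + β·MRP = 3.09% + 2.026 × 8.16% = 19.62216%
α = realised − required = 23.2381% − 19.62216% = +3.62%

+3.62%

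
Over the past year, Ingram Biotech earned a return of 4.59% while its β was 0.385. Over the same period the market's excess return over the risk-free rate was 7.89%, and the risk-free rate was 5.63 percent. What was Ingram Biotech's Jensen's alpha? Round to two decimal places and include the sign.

-4.08%

CAPM benchmark = R_f + β(R_m − R_f) = 5.63% + 0.385 × 7.89% = 8.66765%
α = actual − benchmark = 4.59% − 8.66765% = -4.08%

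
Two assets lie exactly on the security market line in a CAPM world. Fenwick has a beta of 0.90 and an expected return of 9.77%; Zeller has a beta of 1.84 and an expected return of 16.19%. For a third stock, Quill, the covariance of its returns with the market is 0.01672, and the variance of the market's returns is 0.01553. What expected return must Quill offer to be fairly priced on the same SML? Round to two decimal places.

10.98%

MRP = (16.19% − 9.77%) / (1.84 − 0.90) = 6.8298%
R_f = 9.77% − 0.90 × 6.8298% = 3.6232%
β_Quill = Cov / Var(R_m) = 0.01672 / 0.01553 = 1.0766
E(R_Quill) = R_f + β × MRP = 3.6232% + 1.0766 × 6.8298% = 10.98%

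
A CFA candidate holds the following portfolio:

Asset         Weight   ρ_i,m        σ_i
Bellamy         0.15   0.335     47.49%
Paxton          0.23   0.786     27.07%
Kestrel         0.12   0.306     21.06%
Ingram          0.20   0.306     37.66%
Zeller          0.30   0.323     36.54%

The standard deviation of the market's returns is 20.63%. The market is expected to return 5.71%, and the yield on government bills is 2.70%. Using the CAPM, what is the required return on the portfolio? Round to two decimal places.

4.73%

β_Bellamy = 0.335 × 47.49% / 20.63% = 0.7712
β_Paxton = 0.786 × 27.07% / 20.63% = 1.0314
β_Kestrel = 0.306 × 21.06% / 20.63% = 0.3124
β_Ingram = 0.306 × 37.66% / 20.63% = 0.5586
β_Zeller = 0.323 × 36.54% / 20.63% = 0.5721
β_P = Σ w_i β_i = 0.15×0.7712 + 0.23×1.0314 + 0.12×0.3124 + 0.20×0.5586 + 0.30×0.5721 = 0.6737
MRP = 5.71% − 2.70% = 3.01%
E(R_P) = R_f + β_P × MRP = 2.70% + 0.6737 × 3.01% = 4.73%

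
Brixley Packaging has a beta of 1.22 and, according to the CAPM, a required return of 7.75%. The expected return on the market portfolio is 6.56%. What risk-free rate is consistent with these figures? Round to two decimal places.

E(R) = R_f + β(E(R_m) − R_f) = R_f(1 − β) + β·E(R_m)
7.75% = R_f × (1 − 1.22) + 1.22 × 6.56%
7.75% = R_f × -0.22 + 8.0032%
R_f = (7.75% − 8.0032%) / -0.22 = 1.15%

1.15%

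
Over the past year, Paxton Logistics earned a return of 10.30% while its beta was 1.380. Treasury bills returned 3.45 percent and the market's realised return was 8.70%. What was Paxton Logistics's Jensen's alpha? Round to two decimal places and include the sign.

-0.40%

Market excess return = 8.70% − 3.45% = 5.25%
CAPM benchmark = R_f + β(R_m − R_f) = 3.45% + 1.380 × 5.25% = 10.69500%
α = actual − benchmark = 10.30% − 10.69500% = -0.40%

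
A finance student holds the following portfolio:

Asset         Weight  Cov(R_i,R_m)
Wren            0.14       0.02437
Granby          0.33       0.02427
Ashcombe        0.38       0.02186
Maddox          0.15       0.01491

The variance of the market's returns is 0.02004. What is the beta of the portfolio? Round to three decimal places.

1.096

β_Wren = 0.02437 / 0.02004 = 1.2161
β_Granby = 0.02427 / 0.02004 = 1.2111
β_Ashcombe = 0.02186 / 0.02004 = 1.0908
β_Maddox = 0.01491 / 0.02004 = 0.7440
β_P = Σ w_i β_i = 0.14×1.2161 + 0.33×1.2111 + 0.38×1.0908 + 0.15×0.7440 = 1.0960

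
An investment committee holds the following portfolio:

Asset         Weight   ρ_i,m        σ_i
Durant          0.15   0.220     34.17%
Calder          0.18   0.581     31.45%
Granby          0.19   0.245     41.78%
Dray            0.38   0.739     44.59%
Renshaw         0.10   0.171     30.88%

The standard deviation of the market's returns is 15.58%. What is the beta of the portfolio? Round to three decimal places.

β_Durant = 0.220 × 34.17% / 15.58% = 0.4825
β_Calder = 0.581 × 31.45% / 15.58% = 1.1728
β_Granby = 0.245 × 41.78% / 15.58% = 0.6570
β_Dray = 0.739 × 44.59% / 15.58% = 2.1150
β_Renshaw = 0.171 × 30.88% / 15.58% = 0.3389
β_P = Σ w_i β_i = 0.15×0.4825 + 0.18×1.1728 + 0.19×0.6570 + 0.38×2.1150 + 0.10×0.3389 = 1.2459

1.246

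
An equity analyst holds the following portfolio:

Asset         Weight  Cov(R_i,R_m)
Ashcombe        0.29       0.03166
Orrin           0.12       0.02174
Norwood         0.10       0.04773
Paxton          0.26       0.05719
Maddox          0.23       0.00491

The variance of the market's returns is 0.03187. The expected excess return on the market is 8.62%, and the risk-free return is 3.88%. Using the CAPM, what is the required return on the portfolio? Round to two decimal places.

β_Ashcombe = 0.03166 / 0.03187 = 0.9934
β_Orrin = 0.02174 / 0.03187 = 0.6821
β_Norwood = 0.04773 / 0.03187 = 1.4976
β_Paxton = 0.05719 / 0.03187 = 1.7945
β_Maddox = 0.00491 / 0.03187 = 0.1541
β_P = Σ w_i β_i = 0.29×0.9934 + 0.12×0.6821 + 0.10×1.4976 + 0.26×1.7945 + 0.23×0.1541 = 1.0217
E(R_P) = R_f + β_P × MRP = 3.88% + 1.0217 × 8.62% = 12.69%

12.69%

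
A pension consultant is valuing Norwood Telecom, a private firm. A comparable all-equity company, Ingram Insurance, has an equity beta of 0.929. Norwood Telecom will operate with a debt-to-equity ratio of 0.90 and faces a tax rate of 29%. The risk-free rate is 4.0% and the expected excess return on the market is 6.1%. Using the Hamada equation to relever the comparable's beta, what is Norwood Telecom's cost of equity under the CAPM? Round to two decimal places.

13.29%

β_L = β_U × [1 + (1 − t)(D/E)] = 0.929 × [1 + (1 − 0.29) × 0.90]
    = 0.929 × [1 + 0.71 × 0.90] = 0.929 × 1.6390 = 1.5226
E(R) = R_f + β_L × MRP = 4.0% + 1.5226 × 6.1% = 13.29%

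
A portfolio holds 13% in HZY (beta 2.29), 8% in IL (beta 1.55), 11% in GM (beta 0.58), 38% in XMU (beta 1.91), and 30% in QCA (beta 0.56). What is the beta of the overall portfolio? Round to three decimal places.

β_P = Σ w_i β_i = 0.13×2.29 + 0.08×1.55 + 0.11×0.58 + 0.38×1.91 + 0.30×0.56 = 1.3793

1.379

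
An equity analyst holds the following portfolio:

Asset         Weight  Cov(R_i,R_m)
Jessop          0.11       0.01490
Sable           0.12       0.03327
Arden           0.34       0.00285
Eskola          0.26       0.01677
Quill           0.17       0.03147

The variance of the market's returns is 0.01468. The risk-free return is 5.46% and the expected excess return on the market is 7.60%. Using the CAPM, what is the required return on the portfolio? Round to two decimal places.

13.90%

β_Jessop = 0.01490 / 0.01468 = 1.0150
β_Sable = 0.03327 / 0.01468 = 2.2663
β_Arden = 0.00285 / 0.01468 = 0.1941
β_Eskola = 0.01677 / 0.01468 = 1.1424
β_Quill = 0.03147 / 0.01468 = 2.1437
β_P = Σ w_i β_i = 0.11×1.0150 + 0.12×2.2663 + 0.34×0.1941 + 0.26×1.1424 + 0.17×2.1437 = 1.1111
E(R_P) = R_f + β_P × MRP = 5.46% + 1.1111 × 7.60% = 13.90%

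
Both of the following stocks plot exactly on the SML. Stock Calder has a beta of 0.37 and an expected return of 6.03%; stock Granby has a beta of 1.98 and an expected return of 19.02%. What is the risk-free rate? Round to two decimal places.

3.04%

Both satisfy E(R) = R_f + β·MRP, so the slope of the SML is
MRP = (19.02% − 6.03%) / (1.98 − 0.37) = 12.99% / 1.61 = 8.0683%
R_f = E(R_Calder) − β_Calder·MRP = 6.03% − 0.37 × 8.0683% = 3.0447%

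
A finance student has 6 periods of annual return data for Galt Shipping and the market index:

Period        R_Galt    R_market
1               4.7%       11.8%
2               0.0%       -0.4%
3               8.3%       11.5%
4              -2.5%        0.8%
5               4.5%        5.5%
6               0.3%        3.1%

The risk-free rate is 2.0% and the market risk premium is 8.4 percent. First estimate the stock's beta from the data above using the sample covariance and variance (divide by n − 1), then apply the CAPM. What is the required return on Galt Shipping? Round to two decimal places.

Mean R_i = (4.7 + 0.0 + 8.3 − 2.5 + 4.5 + 0.3) / 6 = 2.5500%
Mean R_m = (11.8 − 0.4 + 11.5 + 0.8 + 5.5 + 3.1) / 6 = 5.3833%
Σ(R_i − R̄_i)(R_m − R̄_m) = 92.2250  ⇒  Cov = 92.2250 / 5 = 18.4450
Σ(R_m − R̄_m)² = 138.2683  ⇒  Var(R_m) = 138.2683 / 5 = 27.6537
β = Cov / Var(R_m) = 18.4450 / 27.6537 = 0.6670
E(R) = R_f + β × MRP = 2.0% + 0.6670 × 8.4% = 7.60%

7.60%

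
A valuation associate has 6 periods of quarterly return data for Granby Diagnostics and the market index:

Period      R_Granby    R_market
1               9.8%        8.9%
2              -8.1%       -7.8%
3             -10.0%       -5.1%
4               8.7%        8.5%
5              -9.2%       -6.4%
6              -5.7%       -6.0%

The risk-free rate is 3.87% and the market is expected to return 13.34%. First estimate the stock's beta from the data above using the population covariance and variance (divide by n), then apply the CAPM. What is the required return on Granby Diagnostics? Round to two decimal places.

Mean R_i = (9.8 − 8.1 − 10.0 + 8.7 − 9.2 − 5.7) / 6 = -2.4167%
Mean R_m = (8.9 − 7.8 − 5.1 + 8.5 − 6.4 − 6.0) / 6 = -1.3167%
Σ(R_i − R̄_i)(R_m − R̄_m) = 349.3383  ⇒  Cov = 349.3383 / 6 = 58.2231
Σ(R_m − R̄_m)² = 304.8683  ⇒  Var(R_m) = 304.8683 / 6 = 50.8114
β = Cov / Var(R_m) = 58.2231 / 50.8114 = 1.1459
MRP = 13.34% − 3.87% = 9.47%
E(R) = R_f + β × MRP = 3.87% + 1.1459 × 9.47% = 14.72%

14.72%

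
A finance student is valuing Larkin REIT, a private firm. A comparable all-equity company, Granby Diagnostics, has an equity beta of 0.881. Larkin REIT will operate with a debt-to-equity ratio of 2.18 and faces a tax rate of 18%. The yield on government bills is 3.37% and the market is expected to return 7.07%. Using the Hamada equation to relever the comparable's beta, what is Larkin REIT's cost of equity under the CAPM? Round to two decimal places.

12.46%

β_L = β_U × [1 + (1 − t)(D/E)] = 0.881 × [1 + (1 − 0.18) × 2.18]
    = 0.881 × [1 + 0.82 × 2.18] = 0.881 × 2.7876 = 2.4559
MRP = 7.07% − 3.37% = 3.70%
E(R) = R_f + β_L × MRP = 3.37% + 2.4559 × 3.70% = 12.46%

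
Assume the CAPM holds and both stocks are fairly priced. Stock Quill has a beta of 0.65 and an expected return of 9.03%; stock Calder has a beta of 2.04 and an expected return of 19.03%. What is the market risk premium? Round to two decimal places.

7.19%

Both satisfy E(R) = R_f + β·MRP, so the slope of the SML is
MRP = (19.03% − 9.03%) / (2.04 − 0.65) = 10.00% / 1.39 = 7.1942%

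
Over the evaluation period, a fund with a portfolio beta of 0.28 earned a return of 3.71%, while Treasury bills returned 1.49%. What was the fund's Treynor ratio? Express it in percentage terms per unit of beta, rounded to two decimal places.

Treynor = (R_P − R_f) / β_P = (3.71% − 1.49%) / 0.2800 = 2.22% / 0.2800 = 7.93%

7.93%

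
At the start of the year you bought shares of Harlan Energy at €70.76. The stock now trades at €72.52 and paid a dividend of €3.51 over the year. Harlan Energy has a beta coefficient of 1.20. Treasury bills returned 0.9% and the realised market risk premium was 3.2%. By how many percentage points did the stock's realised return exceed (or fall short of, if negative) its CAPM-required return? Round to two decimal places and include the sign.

+2.71%

Realised HPR = (P1 + D1 − P0) / P0 = (72.52 + 3.51 − 70.76) / 70.76 = 5.27 / 70.76 = 7.4477%
CAPM required = R_f + β·MRP = 0.9% + 1.20 × 3.2% = 4.7400%
α = realised − required = 7.4477% − 4.7400% = +2.71%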